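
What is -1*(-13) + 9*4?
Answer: 49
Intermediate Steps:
-1*(-13) + 9*4 = 13 + 36 = 49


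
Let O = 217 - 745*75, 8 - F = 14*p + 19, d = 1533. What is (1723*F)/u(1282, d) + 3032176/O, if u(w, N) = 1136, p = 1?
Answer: -2921010143/31613744 ≈ -92.397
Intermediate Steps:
F = -25 (F = 8 - (14*1 + 19) = 8 - (14 + 19) = 8 - 1*33 = 8 - 33 = -25)
O = -55658 (O = 217 - 55875 = -55658)
(1723*F)/u(1282, d) + 3032176/O = (1723*(-25))/1136 + 3032176/(-55658) = -43075*1/1136 + 3032176*(-1/55658) = -43075/1136 - 1516088/27829 = -2921010143/31613744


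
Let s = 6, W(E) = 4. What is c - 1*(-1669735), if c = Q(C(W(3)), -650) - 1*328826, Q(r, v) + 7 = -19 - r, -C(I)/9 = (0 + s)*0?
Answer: 1340883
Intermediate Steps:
C(I) = 0 (C(I) = -9*(0 + 6)*0 = -54*0 = -9*0 = 0)
Q(r, v) = -26 - r (Q(r, v) = -7 + (-19 - r) = -26 - r)
c = -328852 (c = (-26 - 1*0) - 1*328826 = (-26 + 0) - 328826 = -26 - 328826 = -328852)
c - 1*(-1669735) = -328852 - 1*(-1669735) = -328852 + 1669735 = 1340883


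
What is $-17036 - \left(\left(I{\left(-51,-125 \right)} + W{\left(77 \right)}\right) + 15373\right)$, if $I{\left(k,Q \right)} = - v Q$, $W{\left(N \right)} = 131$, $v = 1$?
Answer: $-32665$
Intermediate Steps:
$I{\left(k,Q \right)} = - Q$ ($I{\left(k,Q \right)} = \left(-1\right) 1 Q = - Q$)
$-17036 - \left(\left(I{\left(-51,-125 \right)} + W{\left(77 \right)}\right) + 15373\right) = -17036 - \left(\left(\left(-1\right) \left(-125\right) + 131\right) + 15373\right) = -17036 - \left(\left(125 + 131\right) + 15373\right) = -17036 - \left(256 + 15373\right) = -17036 - 15629 = -32665$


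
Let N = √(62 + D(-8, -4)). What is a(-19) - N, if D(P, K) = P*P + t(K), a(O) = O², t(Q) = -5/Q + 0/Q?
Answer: 361 - √509/2 ≈ 349.72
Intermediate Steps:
t(Q) = -5/Q (t(Q) = -5/Q + 0 = -5/Q)
D(P, K) = P² - 5/K (D(P, K) = P*P - 5/K = P² - 5/K)
N = √509/2 (N = √(62 + ((-8)² - 5/(-4))) = √(62 + (64 - 5*(-¼))) = √(62 + (64 + 5/4)) = √(62 + 261/4) = √(509/4) = √509/2 ≈ 11.281)
a(-19) - N = (-19)² - √509/2 = 361 - √509/2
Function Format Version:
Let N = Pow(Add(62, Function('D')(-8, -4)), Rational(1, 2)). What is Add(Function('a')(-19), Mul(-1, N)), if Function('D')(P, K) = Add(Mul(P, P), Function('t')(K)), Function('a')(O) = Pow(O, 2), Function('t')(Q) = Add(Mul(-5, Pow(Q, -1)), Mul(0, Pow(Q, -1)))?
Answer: Add(361, Mul(Rational(-1, 2), Pow(509, Rational(1, 2)))) ≈ 349.72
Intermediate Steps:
Function('t')(Q) = Mul(-5, Pow(Q, -1)) (Function('t')(Q) = Add(Mul(-5, Pow(Q, -1)), 0) = Mul(-5, Pow(Q, -1)))
Function('D')(P, K) = Add(Pow(P, 2), Mul(-5, Pow(K, -1))) (Function('D')(P, K) = Add(Mul(P, P), Mul(-5, Pow(K, -1))) = Add(Pow(P, 2), Mul(-5, Pow(K, -1))))
N = Mul(Rational(1, 2), Pow(509, Rational(1, 2))) (N = Pow(Add(62, Add(Pow(-8, 2), Mul(-5, Pow(-4, -1)))), Rational(1, 2)) = Pow(Add(62, Add(64, Mul(-5, Rational(-1, 4)))), Rational(1, 2)) = Pow(Add(62, Add(64, Rational(5, 4))), Rational(1, 2)) = Pow(Add(62, Rational(261, 4)), Rational(1, 2)) = Pow(Rational(509, 4), Rational(1, 2)) = Mul(Rational(1, 2), Pow(509, Rational(1, 2))) ≈ 11.281)
Add(Function('a')(-19), Mul(-1, N)) = Add(Pow(-19, 2), Mul(-1, Mul(Rational(1, 2), Pow(509, Rational(1, 2))))) = Add(361, Mul(Rational(-1, 2), Pow(509, Rational(1, 2))))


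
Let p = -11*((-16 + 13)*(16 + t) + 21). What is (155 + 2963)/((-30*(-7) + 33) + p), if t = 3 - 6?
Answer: 3118/441 ≈ 7.0703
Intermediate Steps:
t = -3
p = 198 (p = -11*((-16 + 13)*(16 - 3) + 21) = -11*(-3*13 + 21) = -11*(-39 + 21) = -11*(-18) = 198)
(155 + 2963)/((-30*(-7) + 33) + p) = (155 + 2963)/((-30*(-7) + 33) + 198) = 3118/((210 + 33) + 198) = 3118/(243 + 198) = 3118/441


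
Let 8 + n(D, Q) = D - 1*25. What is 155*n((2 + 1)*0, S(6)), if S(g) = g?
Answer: -5115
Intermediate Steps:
n(D, Q) = -33 + D (n(D, Q) = -8 + (D - 1*25) = -8 + (D - 25) = -8 + (-25 + D) = -33 + D)
155*n((2 + 1)*0, S(6)) = 155*(-33 + (2 + 1)*0) = 155*(-33 + 3*0) = 155*(-33 + 0) = 155*(-33) = -5115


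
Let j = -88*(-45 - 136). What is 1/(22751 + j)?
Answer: 1/38679 ≈ 2.5854e-5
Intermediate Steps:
j = 15928 (j = -88*(-181) = 15928)
1/(22751 + j) = 1/(22751 + 15928) = 1/38679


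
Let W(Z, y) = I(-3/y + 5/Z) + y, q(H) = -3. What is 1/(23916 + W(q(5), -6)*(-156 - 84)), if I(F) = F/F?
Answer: 1/25116 ≈ 3.9815e-5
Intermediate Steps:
I(F) = 1
W(Z, y) = 1 + y
1/(23916 + W(q(5), -6)*(-156 - 84)) = 1/(23916 + (1 - 6)*(-156 - 84)) = 1/(23916 - 5*(-240)) = 1/(23916 + 1200) = 1/25116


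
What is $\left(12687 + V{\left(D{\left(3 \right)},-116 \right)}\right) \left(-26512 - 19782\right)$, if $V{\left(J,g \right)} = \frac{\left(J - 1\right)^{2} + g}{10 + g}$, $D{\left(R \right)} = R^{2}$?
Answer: $- \frac{31129798478}{53} \approx -5.8736 \cdot 10^{8}$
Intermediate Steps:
$V{\left(J,g \right)} = \frac{g + \left(-1 + J\right)^{2}}{10 + g}$ ($V{\left(J,g \right)} = \frac{\left(-1 + J\right)^{2} + g}{10 + g} = \frac{g + \left(-1 + J\right)^{2}}{10 + g}$)
$\left(12687 + V{\left(D{\left(3 \right)},-116 \right)}\right) \left(-26512 - 19782\right) = \left(12687 + \frac{-116 + \left(-1 + 3^{2}\right)^{2}}{10 - 116}\right) \left(-26512 - 19782\right) = \left(12687 + \frac{-116 + \left(-1 + 9\right)^{2}}{-106}\right) \left(-46294\right) = \left(12687 - \frac{-116 + 8^{2}}{106}\right) \left(-46294\right) = \left(12687 - \frac{-116 + 64}{106}\right) \left(-46294\right) = \left(12687 - - \frac{26}{53}\right) \left(-46294\right) = \left(12687 + \frac{26}{53}\right) \left(-46294\right) = \frac{672437}{53} \left(-46294\right) = - \frac{31129798478}{53}$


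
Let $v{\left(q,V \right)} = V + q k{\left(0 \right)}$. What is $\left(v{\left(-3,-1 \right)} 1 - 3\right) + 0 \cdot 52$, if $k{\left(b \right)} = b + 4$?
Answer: $-16$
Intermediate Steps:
$k{\left(b \right)} = 4 + b$
$v{\left(q,V \right)} = V + 4 q$ ($v{\left(q,V \right)} = V + q \left(4 + 0\right) = V + q 4 = V + 4 q$)
$\left(v{\left(-3,-1 \right)} 1 - 3\right) + 0 \cdot 52 = \left(\left(-1 + 4 \left(-3\right)\right) 1 - 3\right) + 0 \cdot 52 = \left(\left(-1 - 12\right) 1 - 3\right) + 0 = \left(\left(-13\right) 1 - 3\right) + 0 = \left(-13 - 3\right) + 0 = -16 + 0 = -16$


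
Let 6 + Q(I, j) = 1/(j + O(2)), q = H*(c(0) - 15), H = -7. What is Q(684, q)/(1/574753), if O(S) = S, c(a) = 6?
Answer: -223578917/65 ≈ -3.4397e+6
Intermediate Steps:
q = 63 (q = -7*(6 - 15) = -7*(-9) = 63)
Q(I, j) = -6 + 1/(2 + j) (Q(I, j) = -6 + 1/(j + 2) = -6 + 1/(2 + j))
Q(684, q)/(1/574753) = ((-11 - 6*63)/(2 + 63))/(1/574753) = ((-11 - 378)/65)/(1/574753) = ((1/65)*(-389))*574753 = -389/65*574753 = -223578917/65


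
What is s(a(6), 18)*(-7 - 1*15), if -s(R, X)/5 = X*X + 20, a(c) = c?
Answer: 37840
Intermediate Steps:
s(R, X) = -100 - 5*X**2 (s(R, X) = -5*(X*X + 20) = -5*(X**2 + 20) = -5*(20 + X**2) = -100 - 5*X**2)
s(a(6), 18)*(-7 - 1*15) = (-100 - 5*18**2)*(-7 - 1*15) = (-100 - 5*324)*(-7 - 15) = (-100 - 1620)*(-22) = -1720*(-22) = 37840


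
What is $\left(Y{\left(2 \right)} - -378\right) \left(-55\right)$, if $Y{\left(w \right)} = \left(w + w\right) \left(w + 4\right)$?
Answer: $-22110$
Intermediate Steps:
$Y{\left(w \right)} = 2 w \left(4 + w\right)$
$\left(Y{\left(2 \right)} - -378\right) \left(-55\right) = \left(2 \cdot 2 \left(4 + 2\right) - -378\right) \left(-55\right) = \left(2 \cdot 2 \cdot 6 + 378\right) \left(-55\right) = \left(24 + 378\right) \left(-55\right) = 402 \left(-55\right) = -22110$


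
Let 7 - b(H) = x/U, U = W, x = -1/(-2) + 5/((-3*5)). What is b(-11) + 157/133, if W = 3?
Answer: 19451/2394 ≈ 8.1249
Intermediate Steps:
x = ⅙ (x = -1*(-½) + 5/(-15) = ½ + 5*(-1/15) = ½ - ⅓ = ⅙ ≈ 0.16667)
U = 3
b(H) = 125/18 (b(H) = 7 - 1/(6*3) = 7 - 1*1/18 = 7 - 1/18 = 125/18)
b(-11) + 157/133 = 125/18 + 157/133 = 19451/2394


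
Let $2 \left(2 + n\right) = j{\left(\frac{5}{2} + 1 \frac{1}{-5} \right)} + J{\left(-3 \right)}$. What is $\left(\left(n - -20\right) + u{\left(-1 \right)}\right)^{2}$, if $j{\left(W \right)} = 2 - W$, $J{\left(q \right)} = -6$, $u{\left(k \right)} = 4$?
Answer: $\frac{142129}{400} \approx 355.32$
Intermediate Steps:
$n = - \frac{103}{20}$ ($n = -2 + \frac{\left(2 - \left(\frac{5}{2} + 1 \frac{1}{-5}\right)\right) - 6}{2} = -2 + \frac{\left(2 - \left(5 \cdot \frac{1}{2} + 1 \left(- \frac{1}{5}\right)\right)\right) - 6}{2} = -2 + \frac{\left(2 - \left(\frac{5}{2} - \frac{1}{5}\right)\right) - 6}{2} = -2 + \frac{\left(2 - \frac{23}{10}\right) - 6}{2} = -2 + \frac{- \frac{3}{10} - 6}{2} = -2 + \frac{1}{2} \left(- \frac{63}{10}\right) = -2 - \frac{63}{20} = - \frac{103}{20} \approx -5.15$)
$\left(\left(n - -20\right) + u{\left(-1 \right)}\right)^{2} = \left(\left(- \frac{103}{20} - -20\right) + 4\right)^{2} = \left(\left(- \frac{103}{20} + 20\right) + 4\right)^{2} = \left(\frac{297}{20} + 4\right)^{2} = \left(\frac{377}{20}\right)^{2} = \frac{142129}{400}$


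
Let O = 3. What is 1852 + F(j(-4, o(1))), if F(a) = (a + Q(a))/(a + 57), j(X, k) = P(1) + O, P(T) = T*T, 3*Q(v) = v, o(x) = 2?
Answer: 338932/183 ≈ 1852.1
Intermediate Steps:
Q(v) = v/3
P(T) = T**2
j(X, k) = 4 (j(X, k) = 1**2 + 3 = 1 + 3 = 4)
F(a) = 4*a/(3*(57 + a)) (F(a) = (a + a/3)/(a + 57) = (4*a/3)/(57 + a) = 4*a/(3*(57 + a)))
1852 + F(j(-4, o(1))) = 1852 + (4/3)*4/(57 + 4) = 1852 + (4/3)*4/61 = 1852 + (4/3)*4*(1/61) = 1852 + 16/183 = 338932/183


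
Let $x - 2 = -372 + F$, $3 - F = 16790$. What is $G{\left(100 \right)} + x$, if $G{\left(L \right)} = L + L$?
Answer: $-16957$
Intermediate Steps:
$F = -16787$ ($F = 3 - 16790 = -16787$)
$G{\left(L \right)} = 2 L$
$x = -17157$ ($x = 2 - 17159 = -17157$)
$G{\left(100 \right)} + x = 2 \cdot 100 - 17157 = 200 - 17157 = -16957$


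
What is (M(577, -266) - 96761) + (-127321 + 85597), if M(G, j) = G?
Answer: -137908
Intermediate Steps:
(M(577, -266) - 96761) + (-127321 + 85597) = (577 - 96761) + (-127321 + 85597) = -96184 - 41724 = -137908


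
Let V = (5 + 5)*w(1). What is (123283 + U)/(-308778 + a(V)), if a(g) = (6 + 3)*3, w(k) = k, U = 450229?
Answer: -573512/308751 ≈ -1.8575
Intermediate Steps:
V = 10 (V = (5 + 5)*1 = 10*1 = 10)
a(g) = 27 (a(g) = 9*3 = 27)
(123283 + U)/(-308778 + a(V)) = (123283 + 450229)/(-308778 + 27) = 573512/(-308751) = 573512*(-1/308751) = -573512/308751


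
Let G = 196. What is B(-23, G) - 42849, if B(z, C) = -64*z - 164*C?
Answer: -73521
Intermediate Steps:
B(z, C) = -164*C - 64*z
B(-23, G) - 42849 = (-164*196 - 64*(-23)) - 42849 = (-32144 + 1472) - 42849 = -30672 - 42849 = -73521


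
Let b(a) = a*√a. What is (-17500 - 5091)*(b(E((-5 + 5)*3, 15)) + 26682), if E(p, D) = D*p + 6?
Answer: -602773062 - 135546*√6 ≈ -6.0311e+8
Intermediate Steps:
E(p, D) = 6 + D*p
b(a) = a^(3/2)
(-17500 - 5091)*(b(E((-5 + 5)*3, 15)) + 26682) = (-17500 - 5091)*((6 + 15*((-5 + 5)*3))^(3/2) + 26682) = -22591*((6 + 15*(0*3))^(3/2) + 26682) = -22591*((6 + 15*0)^(3/2) + 26682) = -22591*((6 + 0)^(3/2) + 26682) = -22591*(6^(3/2) + 26682) = -22591*(6*√6 + 26682) = -22591*(26682 + 6*√6) = -602773062 - 135546*√6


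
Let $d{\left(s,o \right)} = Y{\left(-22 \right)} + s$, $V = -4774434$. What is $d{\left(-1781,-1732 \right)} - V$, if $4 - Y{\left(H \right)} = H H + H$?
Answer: $4772195$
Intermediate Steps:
$Y{\left(H \right)} = 4 - H - H^{2}$ ($Y{\left(H \right)} = 4 - \left(H H + H\right) = 4 - \left(H^{2} + H\right) = 4 - \left(H + H^{2}\right) = 4 - H - H^{2}$)
$d{\left(s,o \right)} = -458 + s$ ($d{\left(s,o \right)} = \left(4 - -22 - \left(-22\right)^{2}\right) + s = \left(4 + 22 - 484\right) + s = -458 + s$)
$d{\left(-1781,-1732 \right)} - V = \left(-458 - 1781\right) - -4774434 = -2239 + 4774434 = 4772195$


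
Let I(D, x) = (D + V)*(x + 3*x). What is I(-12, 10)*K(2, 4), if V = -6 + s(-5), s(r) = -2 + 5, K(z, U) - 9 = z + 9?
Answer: -12000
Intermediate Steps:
K(z, U) = 18 + z (K(z, U) = 9 + (z + 9) = 9 + (9 + z) = 18 + z)
s(r) = 3
V = -3 (V = -6 + 3 = -3)
I(D, x) = 4*x*(-3 + D) (I(D, x) = (D - 3)*(x + 3*x) = (-3 + D)*(4*x) = 4*x*(-3 + D))
I(-12, 10)*K(2, 4) = (4*10*(-3 - 12))*(18 + 2) = (4*10*(-15))*20 = -600*20 = -12000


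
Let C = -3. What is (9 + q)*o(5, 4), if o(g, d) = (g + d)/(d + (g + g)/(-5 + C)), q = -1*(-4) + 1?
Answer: 504/11 ≈ 45.818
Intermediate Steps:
q = 5 (q = 4 + 1 = 5)
o(g, d) = (d + g)/(d - g/4) (o(g, d) = (g + d)/(d + (g + g)/(-5 - 3)) = (d + g)/(d + (2*g)/(-8)) = (d + g)/(d + (2*g)*(-⅛)) = (d + g)/(d - g/4))
(9 + q)*o(5, 4) = (9 + 5)*(4*(4 + 5)/(-1*5 + 4*4)) = 14*(4*9/(-5 + 16)) = 14*(4*9/11) = 14*(4*(1/11)*9) = 14*(36/11) = 504/11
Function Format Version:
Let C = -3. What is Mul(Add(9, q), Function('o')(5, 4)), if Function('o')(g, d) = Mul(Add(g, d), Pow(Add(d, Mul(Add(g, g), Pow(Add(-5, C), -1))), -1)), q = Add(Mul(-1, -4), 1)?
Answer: Rational(504, 11) ≈ 45.818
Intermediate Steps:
q = 5 (q = Add(4, 1) = 5)
Function('o')(g, d) = Mul(Pow(Add(d, Mul(Rational(-1, 4), g)), -1), Add(d, g)) (Function('o')(g, d) = Mul(Add(g, d), Pow(Add(d, Mul(Add(g, g), Pow(Add(-5, -3), -1))), -1)) = Mul(Add(d, g), Pow(Add(d, Mul(Mul(2, g), Pow(-8, -1))), -1)) = Mul(Add(d, g), Pow(Add(d, Mul(Mul(2, g), Rational(-1, 8))), -1)) = Mul(Add(d, g), Pow(Add(d, Mul(Rational(-1, 4), g)), -1)) = Mul(Pow(Add(d, Mul(Rational(-1, 4), g)), -1), Add(d, g)))
Mul(Add(9, q), Function('o')(5, 4)) = Mul(Add(9, 5), Mul(4, Pow(Add(Mul(-1, 5), Mul(4, 4)), -1), Add(4, 5))) = Mul(14, Mul(4, Pow(Add(-5, 16), -1), 9)) = Mul(14, Mul(4, Pow(11, -1), 9)) = Mul(14, Mul(4, Rational(1, 11), 9)) = Mul(14, Rational(36, 11)) = Rational(504, 11)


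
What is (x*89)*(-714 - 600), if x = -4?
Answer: 467784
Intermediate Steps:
(x*89)*(-714 - 600) = (-4*89)*(-714 - 600) = -356*(-1314) = 467784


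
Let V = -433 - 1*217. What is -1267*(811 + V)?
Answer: -203987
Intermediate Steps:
V = -650 (V = -433 - 217 = -650)
-1267*(811 + V) = -1267*(811 - 650) = -1267*161 = -203987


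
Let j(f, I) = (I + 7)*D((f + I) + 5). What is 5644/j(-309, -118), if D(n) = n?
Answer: 2822/23421 ≈ 0.12049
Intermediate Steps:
j(f, I) = (7 + I)*(5 + I + f) (j(f, I) = (I + 7)*((f + I) + 5) = (7 + I)*((I + f) + 5) = (7 + I)*(5 + I + f))
5644/j(-309, -118) = 5644/(((7 - 118)*(5 - 118 - 309))) = 5644/((-111*(-422))) = 5644/46842 = 5644*(1/46842) = 2822/23421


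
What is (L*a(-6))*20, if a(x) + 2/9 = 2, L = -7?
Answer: -2240/9 ≈ -248.89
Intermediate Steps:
a(x) = 16/9 (a(x) = -2/9 + 2 = 16/9)
(L*a(-6))*20 = -7*16/9*20 = -112/9*20 = -2240/9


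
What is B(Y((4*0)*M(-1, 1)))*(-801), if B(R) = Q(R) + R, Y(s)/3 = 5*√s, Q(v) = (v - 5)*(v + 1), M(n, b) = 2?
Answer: 4005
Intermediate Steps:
Q(v) = (1 + v)*(-5 + v) (Q(v) = (-5 + v)*(1 + v) = (1 + v)*(-5 + v))
Y(s) = 15*√s (Y(s) = 3*(5*√s) = 15*√s)
B(R) = -5 + R² - 3*R (B(R) = (-5 + R² - 4*R) + R = -5 + R² - 3*R)
B(Y((4*0)*M(-1, 1)))*(-801) = (-5 + (15*√((4*0)*2))² - 45*√((4*0)*2))*(-801) = (-5 + (15*√(0*2))² - 45*√(0*2))*(-801) = (-5 + (15*√0)² - 45*√0)*(-801) = (-5 + (15*0)² - 45*0)*(-801) = (-5 + 0² - 3*0)*(-801) = (-5 + 0 + 0)*(-801) = -5*(-801) = 4005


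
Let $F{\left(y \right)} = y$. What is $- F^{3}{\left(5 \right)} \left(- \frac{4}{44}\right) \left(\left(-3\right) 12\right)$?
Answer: $- \frac{4500}{11} \approx -409.09$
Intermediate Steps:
$- F^{3}{\left(5 \right)} \left(- \frac{4}{44}\right) \left(\left(-3\right) 12\right) = - 5^{3} \left(- \frac{4}{44}\right) \left(\left(-3\right) 12\right) = - 125 \left(\left(-4\right) \frac{1}{44}\right) \left(-36\right) = - 125 \left(- \frac{1}{11}\right) \left(-36\right) = - \frac{\left(-125\right) \left(-36\right)}{11} = \left(-1\right) \frac{4500}{11} = - \frac{4500}{11}$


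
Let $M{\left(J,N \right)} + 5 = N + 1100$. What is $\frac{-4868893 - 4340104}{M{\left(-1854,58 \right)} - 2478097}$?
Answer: $\frac{9208997}{2476944} \approx 3.7179$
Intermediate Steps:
$M{\left(J,N \right)} = 1095 + N$ ($M{\left(J,N \right)} = -5 + \left(N + 1100\right) = -5 + \left(1100 + N\right) = 1095 + N$)
$\frac{-4868893 - 4340104}{M{\left(-1854,58 \right)} - 2478097} = \frac{-4868893 - 4340104}{\left(1095 + 58\right) - 2478097} = - \frac{9208997}{1153 - 2478097} = - \frac{9208997}{-2476944} = \left(-9208997\right) \left(- \frac{1}{2476944}\right) = \frac{9208997}{2476944}$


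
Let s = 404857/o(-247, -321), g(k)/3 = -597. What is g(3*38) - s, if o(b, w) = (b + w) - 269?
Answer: -1094210/837 ≈ -1307.3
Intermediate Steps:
g(k) = -1791 (g(k) = 3*(-597) = -1791)
o(b, w) = -269 + b + w
s = -404857/837 (s = 404857/(-269 - 247 - 321) = 404857/(-837) = 404857*(-1/837) = -404857/837 ≈ -483.70)
g(3*38) - s = -1791 - 1*(-404857/837) = -1791 + 404857/837 = -1094210/837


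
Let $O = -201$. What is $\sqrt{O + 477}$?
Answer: $2 \sqrt{69} \approx 16.613$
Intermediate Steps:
$\sqrt{O + 477} = \sqrt{-201 + 477} = \sqrt{276} = 2 \sqrt{69}$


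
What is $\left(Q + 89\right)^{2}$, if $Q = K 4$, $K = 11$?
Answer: $17689$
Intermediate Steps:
$Q = 44$ ($Q = 11 \cdot 4 = 44$)
$\left(Q + 89\right)^{2} = \left(44 + 89\right)^{2} = 133^{2} = 17689$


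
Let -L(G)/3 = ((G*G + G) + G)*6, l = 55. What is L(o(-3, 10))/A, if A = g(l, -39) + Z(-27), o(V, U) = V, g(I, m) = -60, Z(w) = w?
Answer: 18/29 ≈ 0.62069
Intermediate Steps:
A = -87 (A = -60 - 27 = -87)
L(G) = -36*G - 18*G² (L(G) = -3*((G*G + G) + G)*6 = -3*((G² + G) + G)*6 = -3*((G + G²) + G)*6 = -3*(G² + 2*G)*6 = -3*(6*G² + 12*G) = -36*G - 18*G²)
L(o(-3, 10))/A = -18*(-3)*(2 - 3)/(-87) = -18*(-3)*(-1)*(-1/87) = -54*(-1/87) = 18/29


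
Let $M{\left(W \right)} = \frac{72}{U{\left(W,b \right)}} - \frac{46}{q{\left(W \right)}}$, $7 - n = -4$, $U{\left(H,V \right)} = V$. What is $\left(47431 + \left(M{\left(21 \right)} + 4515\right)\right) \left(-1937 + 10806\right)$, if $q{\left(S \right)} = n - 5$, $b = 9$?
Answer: $\frac{1382136091}{3} \approx 4.6071 \cdot 10^{8}$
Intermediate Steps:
$n = 11$ ($n = 7 - -4 = 7 + 4 = 11$)
$q{\left(S \right)} = 6$ ($q{\left(S \right)} = 11 - 5 = 6$)
$M{\left(W \right)} = \frac{1}{3}$ ($M{\left(W \right)} = \frac{72}{9} - \frac{46}{6} = 72 \cdot \frac{1}{9} - \frac{23}{3} = 8 - \frac{23}{3} = \frac{1}{3}$)
$\left(47431 + \left(M{\left(21 \right)} + 4515\right)\right) \left(-1937 + 10806\right) = \left(47431 + \left(\frac{1}{3} + 4515\right)\right) \left(-1937 + 10806\right) = \left(47431 + \frac{13546}{3}\right) 8869 = \frac{155839}{3} \cdot 8869 = \frac{1382136091}{3}$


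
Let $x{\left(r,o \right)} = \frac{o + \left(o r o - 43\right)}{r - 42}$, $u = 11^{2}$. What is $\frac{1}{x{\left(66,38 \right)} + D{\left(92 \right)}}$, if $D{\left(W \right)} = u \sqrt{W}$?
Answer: $\frac{2287176}{8306043529} - \frac{139392 \sqrt{23}}{8306043529} \approx 0.00019488$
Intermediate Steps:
$u = 121$
$x{\left(r,o \right)} = \frac{-43 + o + r o^{2}}{-42 + r}$ ($x{\left(r,o \right)} = \frac{o + \left(r o^{2} - 43\right)}{-42 + r} = \frac{o + \left(-43 + r o^{2}\right)}{-42 + r} = \frac{-43 + o + r o^{2}}{-42 + r}$)
$D{\left(W \right)} = 121 \sqrt{W}$
$\frac{1}{x{\left(66,38 \right)} + D{\left(92 \right)}} = \frac{1}{\frac{-43 + 38 + 66 \cdot 38^{2}}{-42 + 66} + 121 \sqrt{92}} = \frac{1}{\frac{-43 + 38 + 66 \cdot 1444}{24} + 121 \cdot 2 \sqrt{23}} = \frac{1}{\frac{-43 + 38 + 95304}{24} + 242 \sqrt{23}} = \frac{1}{\frac{1}{24} \cdot 95299 + 242 \sqrt{23}} = \frac{1}{\frac{95299}{24} + 242 \sqrt{23}}$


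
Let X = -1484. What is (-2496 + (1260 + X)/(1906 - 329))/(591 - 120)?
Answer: -3936416/742767 ≈ -5.2997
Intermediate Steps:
(-2496 + (1260 + X)/(1906 - 329))/(591 - 120) = (-2496 + (1260 - 1484)/(1906 - 329))/(591 - 120) = (-2496 - 224/1577)/471 = (-2496 - 224*1/1577)*(1/471) = (-2496 - 224/1577)*(1/471) = -3936416/1577*1/471 = -3936416/742767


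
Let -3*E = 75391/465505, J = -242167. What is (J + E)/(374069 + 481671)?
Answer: -84547480849/298763436525 ≈ -0.28299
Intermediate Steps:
E = -75391/1396515 (E = -75391/(3*465505) = -1/3*75391/465505 = -75391/1396515 ≈ -0.053985)
(J + E)/(374069 + 481671) = (-242167 - 75391/1396515)/(374069 + 481671) = -338189923396/1396515/855740 = -338189923396/1396515*1/855740 = -84547480849/298763436525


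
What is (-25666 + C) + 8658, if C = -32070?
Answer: -49078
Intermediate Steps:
(-25666 + C) + 8658 = (-25666 - 32070) + 8658 = -57736 + 8658 = -49078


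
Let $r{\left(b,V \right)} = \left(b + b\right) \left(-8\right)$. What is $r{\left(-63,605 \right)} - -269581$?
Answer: $270589$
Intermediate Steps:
$r{\left(b,V \right)} = - 16 b$ ($r{\left(b,V \right)} = 2 b \left(-8\right) = - 16 b$)
$r{\left(-63,605 \right)} - -269581 = \left(-16\right) \left(-63\right) - -269581 = 1008 + 269581 = 270589$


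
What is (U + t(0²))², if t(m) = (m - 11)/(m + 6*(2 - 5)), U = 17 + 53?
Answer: 1615441/324 ≈ 4985.9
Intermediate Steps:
U = 70
t(m) = (-11 + m)/(-18 + m) (t(m) = (-11 + m)/(m + 6*(-3)) = (-11 + m)/(m - 18) = (-11 + m)/(-18 + m))
(U + t(0²))² = (70 + (-11 + 0²)/(-18 + 0²))² = (70 + (-11 + 0)/(-18 + 0))² = (70 - 11/(-18))² = (70 - 1/18*(-11))² = (70 + 11/18)² = (1271/18)² = 1615441/324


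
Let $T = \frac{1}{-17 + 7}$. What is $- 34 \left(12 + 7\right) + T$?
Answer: $- \frac{6461}{10} \approx -646.1$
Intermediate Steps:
$T = - \frac{1}{10}$ ($T = \frac{1}{-10} = - \frac{1}{10} \approx -0.1$)
$- 34 \left(12 + 7\right) + T = - 34 \left(12 + 7\right) - \frac{1}{10} = \left(-34\right) 19 - \frac{1}{10} = -646 - \frac{1}{10} = - \frac{6461}{10}$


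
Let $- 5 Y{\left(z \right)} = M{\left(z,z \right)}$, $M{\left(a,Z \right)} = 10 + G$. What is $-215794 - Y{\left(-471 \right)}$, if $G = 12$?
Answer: $- \frac{1078948}{5} \approx -2.1579 \cdot 10^{5}$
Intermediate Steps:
$M{\left(a,Z \right)} = 22$ ($M{\left(a,Z \right)} = 10 + 12 = 22$)
$Y{\left(z \right)} = - \frac{22}{5}$ ($Y{\left(z \right)} = \left(- \frac{1}{5}\right) 22 = - \frac{22}{5}$)
$-215794 - Y{\left(-471 \right)} = -215794 - - \frac{22}{5} = -215794 + \frac{22}{5} = - \frac{1078948}{5}$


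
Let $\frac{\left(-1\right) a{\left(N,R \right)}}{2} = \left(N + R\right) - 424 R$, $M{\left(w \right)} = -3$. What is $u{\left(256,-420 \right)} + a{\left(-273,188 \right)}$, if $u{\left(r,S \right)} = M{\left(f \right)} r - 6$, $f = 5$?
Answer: $158820$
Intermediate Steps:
$a{\left(N,R \right)} = - 2 N + 846 R$ ($a{\left(N,R \right)} = - 2 \left(\left(N + R\right) - 424 R\right) = - 2 \left(N - 423 R\right) = - 2 N + 846 R$)
$u{\left(r,S \right)} = -6 - 3 r$ ($u{\left(r,S \right)} = - 3 r - 6 = -6 - 3 r$)
$u{\left(256,-420 \right)} + a{\left(-273,188 \right)} = \left(-6 - 768\right) + \left(\left(-2\right) \left(-273\right) + 846 \cdot 188\right) = \left(-6 - 768\right) + \left(546 + 159048\right) = -774 + 159594 = 158820$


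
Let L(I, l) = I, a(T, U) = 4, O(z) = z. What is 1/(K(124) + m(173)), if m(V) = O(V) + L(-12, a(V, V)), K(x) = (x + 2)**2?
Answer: 1/16037 ≈ 6.2356e-5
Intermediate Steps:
K(x) = (2 + x)**2
m(V) = -12 + V (m(V) = V - 12 = -12 + V)
1/(K(124) + m(173)) = 1/((2 + 124)**2 + (-12 + 173)) = 1/(126**2 + 161) = 1/(15876 + 161) = 1/16037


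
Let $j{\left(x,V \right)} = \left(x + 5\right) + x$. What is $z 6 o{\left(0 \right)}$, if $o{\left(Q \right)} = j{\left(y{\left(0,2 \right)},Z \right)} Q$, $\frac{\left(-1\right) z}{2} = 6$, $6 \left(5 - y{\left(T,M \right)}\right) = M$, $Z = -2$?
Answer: $0$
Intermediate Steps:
$y{\left(T,M \right)} = 5 - \frac{M}{6}$
$z = -12$ ($z = \left(-2\right) 6 = -12$)
$j{\left(x,V \right)} = 5 + 2 x$ ($j{\left(x,V \right)} = \left(5 + x\right) + x = 5 + 2 x$)
$o{\left(Q \right)} = \frac{43 Q}{3}$ ($o{\left(Q \right)} = \left(5 + 2 \left(5 - \frac{1}{3}\right)\right) Q = \left(5 + 2 \cdot \frac{14}{3}\right) Q = \left(5 + \frac{28}{3}\right) Q = \frac{43 Q}{3}$)
$z 6 o{\left(0 \right)} = \left(-12\right) 6 \cdot \frac{43}{3} \cdot 0 = \left(-72\right) 0 = 0$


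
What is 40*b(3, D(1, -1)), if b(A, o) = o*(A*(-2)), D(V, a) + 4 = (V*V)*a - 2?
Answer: 1680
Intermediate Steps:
D(V, a) = -6 + a*V² (D(V, a) = -4 + ((V*V)*a - 2) = -4 + (V²*a - 2) = -4 + (a*V² - 2) = -4 + (-2 + a*V²) = -6 + a*V²)
b(A, o) = -2*A*o (b(A, o) = o*(-2*A) = -2*A*o)
40*b(3, D(1, -1)) = 40*(-2*3*(-6 - 1*1²)) = 40*(-2*3*(-6 - 1*1)) = 40*(-2*3*(-6 - 1)) = 40*(-2*3*(-7)) = 40*42 = 1680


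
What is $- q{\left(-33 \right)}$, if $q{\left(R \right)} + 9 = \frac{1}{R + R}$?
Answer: $\frac{595}{66} \approx 9.0152$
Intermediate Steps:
$q{\left(R \right)} = -9 + \frac{1}{2 R}$ ($q{\left(R \right)} = -9 + \frac{1}{R + R} = -9 + \frac{1}{2 R}$)
$- q{\left(-33 \right)} = - (-9 + \frac{1}{2 \left(-33\right)}) = - (-9 + \frac{1}{2} \left(- \frac{1}{33}\right)) = - (-9 - \frac{1}{66}) = \left(-1\right) \left(- \frac{595}{66}\right) = \frac{595}{66}$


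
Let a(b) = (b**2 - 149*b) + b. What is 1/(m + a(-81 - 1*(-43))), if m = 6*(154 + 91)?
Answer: 1/8538 ≈ 0.00011712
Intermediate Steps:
m = 1470 (m = 6*245 = 1470)
a(b) = b**2 - 148*b
1/(m + a(-81 - 1*(-43))) = 1/(1470 + (-81 - 1*(-43))*(-148 + (-81 - 1*(-43)))) = 1/(1470 + (-81 + 43)*(-148 + (-81 + 43))) = 1/(1470 - 38*(-148 - 38)) = 1/(1470 - 38*(-186)) = 1/(1470 + 7068) = 1/8538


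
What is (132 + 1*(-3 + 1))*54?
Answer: 7020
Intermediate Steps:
(132 + 1*(-3 + 1))*54 = (132 + 1*(-2))*54 = (132 - 2)*54 = 130*54 = 7020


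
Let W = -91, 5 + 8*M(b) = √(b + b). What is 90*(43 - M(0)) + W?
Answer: 15341/4 ≈ 3835.3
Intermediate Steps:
M(b) = -5/8 + √2*√b/8 (M(b) = -5/8 + √(b + b)/8 = -5/8 + √(2*b)/8 = -5/8 + (√2*√b)/8 = -5/8 + √2*√b/8)
90*(43 - M(0)) + W = 90*(43 - (-5/8 + √2*√0/8)) - 91 = 90*(43 - (-5/8 + (⅛)*√2*0)) - 91 = 90*(43 - (-5/8 + 0)) - 91 = 90*(43 - 1*(-5/8)) - 91 = 90*(43 + 5/8) - 91 = 90*(349/8) - 91 = 15705/4 - 91 = 15341/4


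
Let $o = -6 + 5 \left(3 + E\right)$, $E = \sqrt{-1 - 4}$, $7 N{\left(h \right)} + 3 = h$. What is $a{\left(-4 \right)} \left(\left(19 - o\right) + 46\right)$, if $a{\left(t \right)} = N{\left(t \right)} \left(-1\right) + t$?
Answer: $-168 + 15 i \sqrt{5} \approx -168.0 + 33.541 i$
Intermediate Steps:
$N{\left(h \right)} = - \frac{3}{7} + \frac{h}{7}$
$E = i \sqrt{5}$ ($E = \sqrt{-5} = i \sqrt{5} \approx 2.2361 i$)
$o = 9 + 5 i \sqrt{5}$ ($o = -6 + 5 \left(3 + i \sqrt{5}\right) = -6 + \left(15 + 5 i \sqrt{5}\right) = 9 + 5 i \sqrt{5} \approx 9.0 + 11.18 i$)
$a{\left(t \right)} = \frac{3}{7} + \frac{6 t}{7}$ ($a{\left(t \right)} = \left(- \frac{3}{7} + \frac{t}{7}\right) \left(-1\right) + t = \left(\frac{3}{7} - \frac{t}{7}\right) + t = \frac{3}{7} + \frac{6 t}{7}$)
$a{\left(-4 \right)} \left(\left(19 - o\right) + 46\right) = \left(\frac{3}{7} + \frac{6}{7} \left(-4\right)\right) \left(\left(19 - \left(9 + 5 i \sqrt{5}\right)\right) + 46\right) = \left(\frac{3}{7} - \frac{24}{7}\right) \left(\left(19 - \left(9 + 5 i \sqrt{5}\right)\right) + 46\right) = - 3 \left(\left(10 - 5 i \sqrt{5}\right) + 46\right) = - 3 \left(56 - 5 i \sqrt{5}\right) = -168 + 15 i \sqrt{5}$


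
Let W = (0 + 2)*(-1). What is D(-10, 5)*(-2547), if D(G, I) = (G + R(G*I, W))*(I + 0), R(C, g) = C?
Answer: 764100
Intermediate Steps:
W = -2 (W = 2*(-1) = -2)
D(G, I) = I*(G + G*I) (D(G, I) = (G + G*I)*(I + 0) = (G + G*I)*I = I*(G + G*I))
D(-10, 5)*(-2547) = -10*5*(1 + 5)*(-2547) = -10*5*6*(-2547) = -300*(-2547) = 764100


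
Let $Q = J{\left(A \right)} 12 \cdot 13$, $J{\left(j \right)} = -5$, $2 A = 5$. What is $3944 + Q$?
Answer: $3164$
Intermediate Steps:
$A = \frac{5}{2}$ ($A = \frac{1}{2} \cdot 5 = \frac{5}{2} \approx 2.5$)
$Q = -780$ ($Q = \left(-5\right) 12 \cdot 13 = \left(-60\right) 13 = -780$)
$3944 + Q = 3944 - 780 = 3164$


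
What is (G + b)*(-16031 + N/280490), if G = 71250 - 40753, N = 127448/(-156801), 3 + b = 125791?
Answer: -3673016396701436661/1466037083 ≈ -2.5054e+9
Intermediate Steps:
b = 125788 (b = -3 + 125791 = 125788)
N = -127448/156801 (N = 127448*(-1/156801) = -127448/156801 ≈ -0.81280)
G = 30497
(G + b)*(-16031 + N/280490) = (30497 + 125788)*(-16031 - 127448/156801/280490) = 156285*(-16031 - 127448/156801*1/280490) = 156285*(-16031 - 63724/21990556245) = 156285*(-352530607227319/21990556245) = -3673016396701436661/1466037083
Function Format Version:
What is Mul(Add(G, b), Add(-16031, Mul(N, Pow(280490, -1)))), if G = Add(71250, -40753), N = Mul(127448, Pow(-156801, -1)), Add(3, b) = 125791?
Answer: Rational(-3673016396701436661, 1466037083) ≈ -2.5054e+9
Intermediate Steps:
b = 125788 (b = Add(-3, 125791) = 125788)
N = Rational(-127448, 156801) (N = Mul(127448, Rational(-1, 156801)) = Rational(-127448, 156801) ≈ -0.81280)
G = 30497
Mul(Add(G, b), Add(-16031, Mul(N, Pow(280490, -1)))) = Mul(Add(30497, 125788), Add(-16031, Mul(Rational(-127448, 156801), Pow(280490, -1)))) = Mul(156285, Add(-16031, Mul(Rational(-127448, 156801), Rational(1, 280490)))) = Mul(156285, Add(-16031, Rational(-63724, 21990556245))) = Mul(156285, Rational(-352530607227319, 21990556245)) = Rational(-3673016396701436661, 1466037083)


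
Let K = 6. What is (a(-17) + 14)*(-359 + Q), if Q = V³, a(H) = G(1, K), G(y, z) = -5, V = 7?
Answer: -144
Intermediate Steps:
a(H) = -5
Q = 343 (Q = 7³ = 343)
(a(-17) + 14)*(-359 + Q) = (-5 + 14)*(-359 + 343) = 9*(-16) = -144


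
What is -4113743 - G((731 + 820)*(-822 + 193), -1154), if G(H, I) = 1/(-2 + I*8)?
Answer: -37986302861/9234 ≈ -4.1137e+6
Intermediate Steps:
G(H, I) = 1/(-2 + 8*I)
-4113743 - G((731 + 820)*(-822 + 193), -1154) = -4113743 - 1/(2*(-1 + 4*(-1154))) = -4113743 - 1/(2*(-1 - 4616)) = -4113743 - 1/(2*(-4617)) = -4113743 - (-1)/(2*4617) = -4113743 - 1*(-1/9234) = -4113743 + 1/9234 = -37986302861/9234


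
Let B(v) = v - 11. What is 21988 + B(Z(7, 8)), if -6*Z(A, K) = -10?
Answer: 65936/3 ≈ 21979.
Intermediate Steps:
Z(A, K) = 5/3 (Z(A, K) = -⅙*(-10) = 5/3)
B(v) = -11 + v
21988 + B(Z(7, 8)) = 21988 + (-11 + 5/3) = 21988 - 28/3 = 65936/3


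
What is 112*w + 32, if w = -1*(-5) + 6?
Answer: 1264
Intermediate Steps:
w = 11 (w = 5 + 6 = 11)
112*w + 32 = 112*11 + 32 = 1232 + 32 = 1264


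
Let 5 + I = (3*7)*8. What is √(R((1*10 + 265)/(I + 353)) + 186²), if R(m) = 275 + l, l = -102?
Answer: √34769 ≈ 186.46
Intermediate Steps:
I = 163 (I = -5 + (3*7)*8 = -5 + 21*8 = -5 + 168 = 163)
R(m) = 173 (R(m) = 275 - 102 = 173)
√(R((1*10 + 265)/(I + 353)) + 186²) = √(173 + 186²) = √(173 + 34596) = √34769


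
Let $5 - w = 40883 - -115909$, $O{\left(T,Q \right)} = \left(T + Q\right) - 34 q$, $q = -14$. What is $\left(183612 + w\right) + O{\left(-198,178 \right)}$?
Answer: $27281$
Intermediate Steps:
$O{\left(T,Q \right)} = 476 + Q + T$ ($O{\left(T,Q \right)} = \left(T + Q\right) - -476 = \left(Q + T\right) + 476 = 476 + Q + T$)
$w = -156787$ ($w = 5 - \left(40883 - -115909\right) = 5 - \left(40883 + 115909\right) = 5 - 156792 = -156787$)
$\left(183612 + w\right) + O{\left(-198,178 \right)} = \left(183612 - 156787\right) + \left(476 + 178 - 198\right) = 26825 + 456 = 27281$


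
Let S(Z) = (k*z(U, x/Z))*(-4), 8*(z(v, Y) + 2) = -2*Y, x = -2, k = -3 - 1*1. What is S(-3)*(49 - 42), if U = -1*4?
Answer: -728/3 ≈ -242.67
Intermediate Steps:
k = -4 (k = -3 - 1 = -4)
U = -4
z(v, Y) = -2 - Y/4 (z(v, Y) = -2 + (-2*Y)/8 = -2 - Y/4)
S(Z) = -32 + 8/Z (S(Z) = -4*(-2 - (-1)/(2*Z))*(-4) = -4*(-2 + 1/(2*Z))*(-4) = (8 - 2/Z)*(-4) = -32 + 8/Z)
S(-3)*(49 - 42) = (-32 + 8/(-3))*(49 - 42) = (-32 + 8*(-⅓))*7 = (-32 - 8/3)*7 = -104/3*7 = -728/3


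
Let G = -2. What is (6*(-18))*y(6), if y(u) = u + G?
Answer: -432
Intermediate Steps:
y(u) = -2 + u (y(u) = u - 2 = -2 + u)
(6*(-18))*y(6) = (6*(-18))*(-2 + 6) = -108*4 = -432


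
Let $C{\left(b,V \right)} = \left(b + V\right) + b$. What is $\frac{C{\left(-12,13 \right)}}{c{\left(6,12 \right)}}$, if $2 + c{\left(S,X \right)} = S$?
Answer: $- \frac{11}{4} \approx -2.75$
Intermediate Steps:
$c{\left(S,X \right)} = -2 + S$
$C{\left(b,V \right)} = V + 2 b$ ($C{\left(b,V \right)} = \left(V + b\right) + b = V + 2 b$)
$\frac{C{\left(-12,13 \right)}}{c{\left(6,12 \right)}} = \frac{13 + 2 \left(-12\right)}{-2 + 6} = \frac{13 - 24}{4} = \frac{1}{4} \left(-11\right) = - \frac{11}{4}$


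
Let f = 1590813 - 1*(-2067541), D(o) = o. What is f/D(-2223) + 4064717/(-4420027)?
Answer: -851529437971/517143159 ≈ -1646.6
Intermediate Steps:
f = 3658354 (f = 1590813 + 2067541 = 3658354)
f/D(-2223) + 4064717/(-4420027) = 3658354/(-2223) + 4064717/(-4420027) = 3658354*(-1/2223) + 4064717*(-1/4420027) = -3658354/2223 - 4064717/4420027 = -851529437971/517143159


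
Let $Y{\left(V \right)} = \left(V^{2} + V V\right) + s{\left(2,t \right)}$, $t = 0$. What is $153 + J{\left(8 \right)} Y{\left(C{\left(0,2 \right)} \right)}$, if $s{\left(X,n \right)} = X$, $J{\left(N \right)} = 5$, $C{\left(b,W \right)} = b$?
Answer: $163$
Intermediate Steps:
$Y{\left(V \right)} = 2 + 2 V^{2}$ ($Y{\left(V \right)} = \left(V^{2} + V V\right) + 2 = \left(V^{2} + V^{2}\right) + 2 = 2 V^{2} + 2 = 2 + 2 V^{2}$)
$153 + J{\left(8 \right)} Y{\left(C{\left(0,2 \right)} \right)} = 153 + 5 \left(2 + 2 \cdot 0^{2}\right) = 153 + 5 \left(2 + 2 \cdot 0\right) = 153 + 5 \left(2 + 0\right) = 153 + 5 \cdot 2 = 153 + 10 = 163$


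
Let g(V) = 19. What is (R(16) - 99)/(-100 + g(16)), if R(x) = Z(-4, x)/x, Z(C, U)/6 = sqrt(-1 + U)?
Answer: 11/9 - sqrt(15)/216 ≈ 1.2043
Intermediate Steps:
Z(C, U) = 6*sqrt(-1 + U)
R(x) = 6*sqrt(-1 + x)/x (R(x) = (6*sqrt(-1 + x))/x = 6*sqrt(-1 + x)/x)
(R(16) - 99)/(-100 + g(16)) = (6*sqrt(-1 + 16)/16 - 99)/(-100 + 19) = (6*(1/16)*sqrt(15) - 99)/(-81) = (3*sqrt(15)/8 - 99)*(-1/81) = (-99 + 3*sqrt(15)/8)*(-1/81) = 11/9 - sqrt(15)/216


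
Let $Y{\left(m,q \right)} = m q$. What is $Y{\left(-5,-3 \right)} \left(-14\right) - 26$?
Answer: $-236$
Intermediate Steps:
$Y{\left(-5,-3 \right)} \left(-14\right) - 26 = \left(-5\right) \left(-3\right) \left(-14\right) - 26 = 15 \left(-14\right) - 26 = -210 - 26 = -236$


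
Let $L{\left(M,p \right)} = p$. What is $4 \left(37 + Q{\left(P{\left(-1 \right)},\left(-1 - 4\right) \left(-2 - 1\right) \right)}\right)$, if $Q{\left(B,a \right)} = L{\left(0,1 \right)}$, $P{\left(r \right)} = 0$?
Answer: $152$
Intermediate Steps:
$Q{\left(B,a \right)} = 1$
$4 \left(37 + Q{\left(P{\left(-1 \right)},\left(-1 - 4\right) \left(-2 - 1\right) \right)}\right) = 4 \left(37 + 1\right) = 4 \cdot 38 = 152$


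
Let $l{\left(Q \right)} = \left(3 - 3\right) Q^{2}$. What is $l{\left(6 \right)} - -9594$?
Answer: $9594$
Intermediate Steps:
$l{\left(Q \right)} = 0$ ($l{\left(Q \right)} = 0 Q^{2} = 0$)
$l{\left(6 \right)} - -9594 = 0 - -9594 = 0 + 9594 = 9594$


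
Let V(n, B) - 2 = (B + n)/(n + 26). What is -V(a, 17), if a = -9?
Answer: -42/17 ≈ -2.4706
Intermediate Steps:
V(n, B) = 2 + (B + n)/(26 + n) (V(n, B) = 2 + (B + n)/(n + 26) = 2 + (B + n)/(26 + n))
-V(a, 17) = -(52 + 17 + 3*(-9))/(26 - 9) = -(52 + 17 - 27)/17 = -42/17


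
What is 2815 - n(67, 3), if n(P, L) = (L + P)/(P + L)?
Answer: 2814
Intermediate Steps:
n(P, L) = 1 (n(P, L) = (L + P)/(L + P) = 1)
2815 - n(67, 3) = 2815 - 1*1 = 2815 - 1 = 2814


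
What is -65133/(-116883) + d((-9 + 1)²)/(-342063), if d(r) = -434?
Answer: 91894307/164532303 ≈ 0.55852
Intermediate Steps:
-65133/(-116883) + d((-9 + 1)²)/(-342063) = -65133/(-116883) - 434/(-342063) = -65133*(-1/116883) - 434*(-1/342063) = 7237/12987 + 434/342063 = 91894307/164532303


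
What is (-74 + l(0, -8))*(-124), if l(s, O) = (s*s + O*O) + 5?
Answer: 620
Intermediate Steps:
l(s, O) = 5 + O² + s² (l(s, O) = (s² + O²) + 5 = (O² + s²) + 5 = 5 + O² + s²)
(-74 + l(0, -8))*(-124) = (-74 + (5 + (-8)² + 0²))*(-124) = (-74 + (5 + 64 + 0))*(-124) = (-74 + 69)*(-124) = -5*(-124) = 620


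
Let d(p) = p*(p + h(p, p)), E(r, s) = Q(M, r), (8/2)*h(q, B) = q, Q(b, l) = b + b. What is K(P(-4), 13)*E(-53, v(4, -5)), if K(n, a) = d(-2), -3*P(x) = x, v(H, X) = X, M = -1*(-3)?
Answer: 30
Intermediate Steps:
M = 3
Q(b, l) = 2*b
h(q, B) = q/4
E(r, s) = 6 (E(r, s) = 2*3 = 6)
P(x) = -x/3
d(p) = 5*p²/4 (d(p) = p*(p + p/4) = p*(5*p/4) = 5*p²/4)
K(n, a) = 5 (K(n, a) = (5/4)*(-2)² = (5/4)*4 = 5)
K(P(-4), 13)*E(-53, v(4, -5)) = 5*6 = 30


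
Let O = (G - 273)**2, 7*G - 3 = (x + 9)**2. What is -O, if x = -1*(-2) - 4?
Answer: -3455881/49 ≈ -70528.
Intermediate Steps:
x = -2 (x = 2 - 4 = -2)
G = 52/7 (G = 3/7 + (-2 + 9)**2/7 = 3/7 + (1/7)*7**2 = 3/7 + (1/7)*49 = 3/7 + 7 = 52/7 ≈ 7.4286)
O = 3455881/49 (O = (52/7 - 273)**2 = (-1859/7)**2 = 3455881/49 ≈ 70528.)
-O = -1*3455881/49 = -3455881/49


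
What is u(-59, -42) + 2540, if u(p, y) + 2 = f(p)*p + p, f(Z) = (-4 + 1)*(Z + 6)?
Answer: -6902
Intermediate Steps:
f(Z) = -18 - 3*Z (f(Z) = -3*(6 + Z) = -18 - 3*Z)
u(p, y) = -2 + p + p*(-18 - 3*p) (u(p, y) = -2 + ((-18 - 3*p)*p + p) = -2 + (p*(-18 - 3*p) + p) = -2 + (p + p*(-18 - 3*p)) = -2 + p + p*(-18 - 3*p))
u(-59, -42) + 2540 = (-2 - 59 - 3*(-59)*(6 - 59)) + 2540 = (-2 - 59 - 3*(-59)*(-53)) + 2540 = (-2 - 59 - 9381) + 2540 = -9442 + 2540 = -6902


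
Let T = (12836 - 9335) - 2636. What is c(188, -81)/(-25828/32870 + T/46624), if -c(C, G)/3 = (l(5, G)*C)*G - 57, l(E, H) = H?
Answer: 2835360667847520/587886061 ≈ 4.8230e+6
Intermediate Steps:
T = 865 (T = 3501 - 2636 = 865)
c(C, G) = 171 - 3*C*G**2 (c(C, G) = -3*((G*C)*G - 57) = -3*((C*G)*G - 57) = -3*(C*G**2 - 57) = -3*(-57 + C*G**2) = 171 - 3*C*G**2)
c(188, -81)/(-25828/32870 + T/46624) = (171 - 3*188*(-81)**2)/(-25828/32870 + 865/46624) = (171 - 3*188*6561)/(-25828*1/32870 + 865*(1/46624)) = (171 - 3700404)/(-12914/16435 + 865/46624) = -3700233/(-587886061/766265440) = -3700233*(-766265440/587886061) = 2835360667847520/587886061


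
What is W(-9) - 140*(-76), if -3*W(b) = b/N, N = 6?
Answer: 21281/2 ≈ 10641.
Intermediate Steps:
W(b) = -b/18 (W(b) = -b/(3*6) = -b/18)
W(-9) - 140*(-76) = -1/18*(-9) - 140*(-76) = ½ + 10640 = 21281/2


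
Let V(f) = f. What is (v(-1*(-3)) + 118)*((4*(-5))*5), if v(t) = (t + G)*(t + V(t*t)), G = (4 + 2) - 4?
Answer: -17800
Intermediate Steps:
G = 2 (G = 6 - 4 = 2)
v(t) = (2 + t)*(t + t²) (v(t) = (t + 2)*(t + t*t) = (2 + t)*(t + t²))
(v(-1*(-3)) + 118)*((4*(-5))*5) = ((-1*(-3))*(2 + (-1*(-3))² + 3*(-1*(-3))) + 118)*((4*(-5))*5) = (3*(2 + 3² + 3*3) + 118)*(-20*5) = (3*(2 + 9 + 9) + 118)*(-100) = (3*20 + 118)*(-100) = (60 + 118)*(-100) = 178*(-100) = -17800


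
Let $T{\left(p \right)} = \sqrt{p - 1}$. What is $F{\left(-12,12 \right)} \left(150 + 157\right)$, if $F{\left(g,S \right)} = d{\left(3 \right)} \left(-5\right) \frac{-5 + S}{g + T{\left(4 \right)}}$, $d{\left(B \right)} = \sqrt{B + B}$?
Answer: $\frac{10745 \sqrt{2}}{47} + \frac{42980 \sqrt{6}}{47} \approx 2563.3$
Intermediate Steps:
$T{\left(p \right)} = \sqrt{-1 + p}$
$d{\left(B \right)} = \sqrt{2} \sqrt{B}$ ($d{\left(B \right)} = \sqrt{2 B} = \sqrt{2} \sqrt{B}$)
$F{\left(g,S \right)} = - \frac{5 \sqrt{6} \left(-5 + S\right)}{g + \sqrt{3}}$ ($F{\left(g,S \right)} = \sqrt{2} \sqrt{3} \left(-5\right) \frac{-5 + S}{g + \sqrt{-1 + 4}} = \sqrt{6} \left(-5\right) \frac{-5 + S}{g + \sqrt{3}} = - 5 \sqrt{6} \frac{-5 + S}{g + \sqrt{3}} = - \frac{5 \sqrt{6} \left(-5 + S\right)}{g + \sqrt{3}}$)
$F{\left(-12,12 \right)} \left(150 + 157\right) = \frac{5 \sqrt{6} \left(5 - 12\right)}{-12 + \sqrt{3}} \left(150 + 157\right) = \frac{5 \sqrt{6} \left(5 - 12\right)}{-12 + \sqrt{3}} \cdot 307 = 5 \sqrt{6} \frac{1}{-12 + \sqrt{3}} \left(-7\right) 307 = - \frac{35 \sqrt{6}}{-12 + \sqrt{3}} \cdot 307 = - \frac{10745 \sqrt{6}}{-12 + \sqrt{3}}$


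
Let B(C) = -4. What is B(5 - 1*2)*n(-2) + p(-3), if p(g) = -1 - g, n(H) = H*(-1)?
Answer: -6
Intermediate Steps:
n(H) = -H
B(5 - 1*2)*n(-2) + p(-3) = -(-4)*(-2) + (-1 - 1*(-3)) = -4*2 + (-1 + 3) = -8 + 2 = -6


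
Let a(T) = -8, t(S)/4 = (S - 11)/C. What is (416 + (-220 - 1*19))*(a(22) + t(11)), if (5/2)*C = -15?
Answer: -1416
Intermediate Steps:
C = -6 (C = (⅖)*(-15) = -6)
t(S) = 22/3 - 2*S/3 (t(S) = 4*((S - 11)/(-6)) = 4*((-11 + S)*(-⅙)) = 4*(11/6 - S/6) = 22/3 - 2*S/3)
(416 + (-220 - 1*19))*(a(22) + t(11)) = (416 + (-220 - 1*19))*(-8 + (22/3 - ⅔*11)) = (416 + (-220 - 19))*(-8 + (22/3 - 22/3)) = (416 - 239)*(-8 + 0) = 177*(-8) = -1416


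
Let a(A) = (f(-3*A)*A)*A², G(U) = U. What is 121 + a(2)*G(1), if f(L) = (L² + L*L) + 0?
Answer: 697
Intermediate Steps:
f(L) = 2*L² (f(L) = (L² + L²) + 0 = 2*L² + 0 = 2*L²)
a(A) = 18*A⁵ (a(A) = ((2*(-3*A)²)*A)*A² = ((2*(9*A²))*A)*A² = ((18*A²)*A)*A² = (18*A³)*A² = 18*A⁵)
121 + a(2)*G(1) = 121 + (18*2⁵)*1 = 121 + (18*32)*1 = 121 + 576*1 = 121 + 576 = 697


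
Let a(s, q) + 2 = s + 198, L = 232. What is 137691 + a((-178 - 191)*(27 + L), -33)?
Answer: 42316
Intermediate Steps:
a(s, q) = 196 + s (a(s, q) = -2 + (s + 198) = -2 + (198 + s) = 196 + s)
137691 + a((-178 - 191)*(27 + L), -33) = 137691 + (196 + (-178 - 191)*(27 + 232)) = 137691 + (196 - 369*259) = 137691 + (196 - 95571) = 137691 - 95375 = 42316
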